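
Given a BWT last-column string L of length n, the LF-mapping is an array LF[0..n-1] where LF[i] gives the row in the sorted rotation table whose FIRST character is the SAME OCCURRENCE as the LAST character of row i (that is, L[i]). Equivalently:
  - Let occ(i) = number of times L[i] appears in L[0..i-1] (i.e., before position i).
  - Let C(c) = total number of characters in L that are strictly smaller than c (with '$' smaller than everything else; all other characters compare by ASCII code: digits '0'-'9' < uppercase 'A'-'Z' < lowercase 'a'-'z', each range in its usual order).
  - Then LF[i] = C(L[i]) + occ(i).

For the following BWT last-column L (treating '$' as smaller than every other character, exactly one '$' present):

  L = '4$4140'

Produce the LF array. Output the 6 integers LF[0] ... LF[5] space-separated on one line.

Char counts: '$':1, '0':1, '1':1, '4':3
C (first-col start): C('$')=0, C('0')=1, C('1')=2, C('4')=3
L[0]='4': occ=0, LF[0]=C('4')+0=3+0=3
L[1]='$': occ=0, LF[1]=C('$')+0=0+0=0
L[2]='4': occ=1, LF[2]=C('4')+1=3+1=4
L[3]='1': occ=0, LF[3]=C('1')+0=2+0=2
L[4]='4': occ=2, LF[4]=C('4')+2=3+2=5
L[5]='0': occ=0, LF[5]=C('0')+0=1+0=1

Answer: 3 0 4 2 5 1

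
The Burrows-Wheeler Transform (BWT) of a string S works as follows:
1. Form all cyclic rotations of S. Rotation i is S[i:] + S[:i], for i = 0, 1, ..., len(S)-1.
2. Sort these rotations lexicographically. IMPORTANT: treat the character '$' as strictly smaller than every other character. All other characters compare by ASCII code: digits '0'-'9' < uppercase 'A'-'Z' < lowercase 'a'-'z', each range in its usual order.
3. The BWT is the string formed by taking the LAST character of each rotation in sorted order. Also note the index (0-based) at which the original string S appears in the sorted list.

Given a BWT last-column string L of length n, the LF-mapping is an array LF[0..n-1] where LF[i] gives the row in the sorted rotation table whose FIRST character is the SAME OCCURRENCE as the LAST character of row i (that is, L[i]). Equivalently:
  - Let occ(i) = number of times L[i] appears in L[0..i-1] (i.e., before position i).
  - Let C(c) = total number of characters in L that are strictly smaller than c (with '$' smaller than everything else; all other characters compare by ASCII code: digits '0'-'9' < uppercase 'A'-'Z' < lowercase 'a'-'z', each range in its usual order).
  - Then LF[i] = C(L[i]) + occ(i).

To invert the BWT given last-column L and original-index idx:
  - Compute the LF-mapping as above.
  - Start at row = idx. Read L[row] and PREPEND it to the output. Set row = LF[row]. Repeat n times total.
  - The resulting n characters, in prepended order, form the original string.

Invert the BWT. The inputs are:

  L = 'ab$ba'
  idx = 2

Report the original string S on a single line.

LF mapping: 1 3 0 4 2
Walk LF starting at row 2, prepending L[row]:
  step 1: row=2, L[2]='$', prepend. Next row=LF[2]=0
  step 2: row=0, L[0]='a', prepend. Next row=LF[0]=1
  step 3: row=1, L[1]='b', prepend. Next row=LF[1]=3
  step 4: row=3, L[3]='b', prepend. Next row=LF[3]=4
  step 5: row=4, L[4]='a', prepend. Next row=LF[4]=2
Reversed output: abba$

Answer: abba$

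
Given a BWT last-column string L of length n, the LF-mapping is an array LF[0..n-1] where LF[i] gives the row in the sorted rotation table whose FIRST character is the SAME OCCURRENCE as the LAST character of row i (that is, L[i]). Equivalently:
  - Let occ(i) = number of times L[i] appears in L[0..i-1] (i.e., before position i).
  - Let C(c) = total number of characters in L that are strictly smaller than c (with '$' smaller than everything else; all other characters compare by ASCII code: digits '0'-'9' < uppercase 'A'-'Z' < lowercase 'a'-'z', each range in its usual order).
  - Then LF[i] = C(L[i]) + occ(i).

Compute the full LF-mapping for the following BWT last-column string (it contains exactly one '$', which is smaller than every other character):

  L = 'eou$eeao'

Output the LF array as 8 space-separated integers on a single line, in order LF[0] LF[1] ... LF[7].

Answer: 2 5 7 0 3 4 1 6

Derivation:
Char counts: '$':1, 'a':1, 'e':3, 'o':2, 'u':1
C (first-col start): C('$')=0, C('a')=1, C('e')=2, C('o')=5, C('u')=7
L[0]='e': occ=0, LF[0]=C('e')+0=2+0=2
L[1]='o': occ=0, LF[1]=C('o')+0=5+0=5
L[2]='u': occ=0, LF[2]=C('u')+0=7+0=7
L[3]='$': occ=0, LF[3]=C('$')+0=0+0=0
L[4]='e': occ=1, LF[4]=C('e')+1=2+1=3
L[5]='e': occ=2, LF[5]=C('e')+2=2+2=4
L[6]='a': occ=0, LF[6]=C('a')+0=1+0=1
L[7]='o': occ=1, LF[7]=C('o')+1=5+1=6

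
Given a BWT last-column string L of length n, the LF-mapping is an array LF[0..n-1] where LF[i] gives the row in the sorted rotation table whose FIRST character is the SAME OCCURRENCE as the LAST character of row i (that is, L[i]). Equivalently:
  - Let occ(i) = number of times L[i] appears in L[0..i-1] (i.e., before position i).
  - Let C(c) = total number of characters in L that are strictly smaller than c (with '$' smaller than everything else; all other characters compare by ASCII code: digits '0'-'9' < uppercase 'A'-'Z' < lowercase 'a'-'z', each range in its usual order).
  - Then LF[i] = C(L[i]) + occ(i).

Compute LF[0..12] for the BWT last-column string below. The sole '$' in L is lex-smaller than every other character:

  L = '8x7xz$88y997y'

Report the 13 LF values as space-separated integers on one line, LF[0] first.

Char counts: '$':1, '7':2, '8':3, '9':2, 'x':2, 'y':2, 'z':1
C (first-col start): C('$')=0, C('7')=1, C('8')=3, C('9')=6, C('x')=8, C('y')=10, C('z')=12
L[0]='8': occ=0, LF[0]=C('8')+0=3+0=3
L[1]='x': occ=0, LF[1]=C('x')+0=8+0=8
L[2]='7': occ=0, LF[2]=C('7')+0=1+0=1
L[3]='x': occ=1, LF[3]=C('x')+1=8+1=9
L[4]='z': occ=0, LF[4]=C('z')+0=12+0=12
L[5]='$': occ=0, LF[5]=C('$')+0=0+0=0
L[6]='8': occ=1, LF[6]=C('8')+1=3+1=4
L[7]='8': occ=2, LF[7]=C('8')+2=3+2=5
L[8]='y': occ=0, LF[8]=C('y')+0=10+0=10
L[9]='9': occ=0, LF[9]=C('9')+0=6+0=6
L[10]='9': occ=1, LF[10]=C('9')+1=6+1=7
L[11]='7': occ=1, LF[11]=C('7')+1=1+1=2
L[12]='y': occ=1, LF[12]=C('y')+1=10+1=11

Answer: 3 8 1 9 12 0 4 5 10 6 7 2 11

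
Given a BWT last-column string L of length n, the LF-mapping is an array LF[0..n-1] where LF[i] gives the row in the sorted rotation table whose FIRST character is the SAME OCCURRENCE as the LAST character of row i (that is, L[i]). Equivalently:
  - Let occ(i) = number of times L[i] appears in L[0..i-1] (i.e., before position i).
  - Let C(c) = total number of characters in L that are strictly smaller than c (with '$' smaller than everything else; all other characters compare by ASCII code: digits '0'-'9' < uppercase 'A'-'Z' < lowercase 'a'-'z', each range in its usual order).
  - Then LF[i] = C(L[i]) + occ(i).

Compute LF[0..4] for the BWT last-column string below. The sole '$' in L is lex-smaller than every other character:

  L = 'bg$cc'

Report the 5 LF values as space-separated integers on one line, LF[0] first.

Char counts: '$':1, 'b':1, 'c':2, 'g':1
C (first-col start): C('$')=0, C('b')=1, C('c')=2, C('g')=4
L[0]='b': occ=0, LF[0]=C('b')+0=1+0=1
L[1]='g': occ=0, LF[1]=C('g')+0=4+0=4
L[2]='$': occ=0, LF[2]=C('$')+0=0+0=0
L[3]='c': occ=0, LF[3]=C('c')+0=2+0=2
L[4]='c': occ=1, LF[4]=C('c')+1=2+1=3

Answer: 1 4 0 2 3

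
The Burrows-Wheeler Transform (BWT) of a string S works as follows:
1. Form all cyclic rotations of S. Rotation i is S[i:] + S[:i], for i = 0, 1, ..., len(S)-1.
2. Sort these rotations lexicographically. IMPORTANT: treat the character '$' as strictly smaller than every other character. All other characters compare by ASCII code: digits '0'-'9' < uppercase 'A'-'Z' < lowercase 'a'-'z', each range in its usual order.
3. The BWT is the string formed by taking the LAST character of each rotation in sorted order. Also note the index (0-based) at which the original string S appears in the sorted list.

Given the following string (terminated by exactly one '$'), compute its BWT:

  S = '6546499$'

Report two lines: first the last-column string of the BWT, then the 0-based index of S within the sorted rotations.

All 8 rotations (rotation i = S[i:]+S[:i]):
  rot[0] = 6546499$
  rot[1] = 546499$6
  rot[2] = 46499$65
  rot[3] = 6499$654
  rot[4] = 499$6546
  rot[5] = 99$65464
  rot[6] = 9$654649
  rot[7] = $6546499
Sorted (with $ < everything):
  sorted[0] = $6546499  (last char: '9')
  sorted[1] = 46499$65  (last char: '5')
  sorted[2] = 499$6546  (last char: '6')
  sorted[3] = 546499$6  (last char: '6')
  sorted[4] = 6499$654  (last char: '4')
  sorted[5] = 6546499$  (last char: '$')
  sorted[6] = 9$654649  (last char: '9')
  sorted[7] = 99$65464  (last char: '4')
Last column: 95664$94
Original string S is at sorted index 5

Answer: 95664$94
5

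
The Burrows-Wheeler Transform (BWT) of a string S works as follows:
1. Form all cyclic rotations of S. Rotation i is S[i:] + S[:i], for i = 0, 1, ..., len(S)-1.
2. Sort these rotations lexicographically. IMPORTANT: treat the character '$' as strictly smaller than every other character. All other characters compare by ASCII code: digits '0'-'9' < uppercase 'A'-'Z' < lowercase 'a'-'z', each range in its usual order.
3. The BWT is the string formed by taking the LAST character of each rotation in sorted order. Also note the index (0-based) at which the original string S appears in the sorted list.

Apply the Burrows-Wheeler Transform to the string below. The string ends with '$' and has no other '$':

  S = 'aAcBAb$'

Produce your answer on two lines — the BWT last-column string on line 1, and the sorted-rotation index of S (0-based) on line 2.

Answer: bBac$AA
4

Derivation:
All 7 rotations (rotation i = S[i:]+S[:i]):
  rot[0] = aAcBAb$
  rot[1] = AcBAb$a
  rot[2] = cBAb$aA
  rot[3] = BAb$aAc
  rot[4] = Ab$aAcB
  rot[5] = b$aAcBA
  rot[6] = $aAcBAb
Sorted (with $ < everything):
  sorted[0] = $aAcBAb  (last char: 'b')
  sorted[1] = Ab$aAcB  (last char: 'B')
  sorted[2] = AcBAb$a  (last char: 'a')
  sorted[3] = BAb$aAc  (last char: 'c')
  sorted[4] = aAcBAb$  (last char: '$')
  sorted[5] = b$aAcBA  (last char: 'A')
  sorted[6] = cBAb$aA  (last char: 'A')
Last column: bBac$AA
Original string S is at sorted index 4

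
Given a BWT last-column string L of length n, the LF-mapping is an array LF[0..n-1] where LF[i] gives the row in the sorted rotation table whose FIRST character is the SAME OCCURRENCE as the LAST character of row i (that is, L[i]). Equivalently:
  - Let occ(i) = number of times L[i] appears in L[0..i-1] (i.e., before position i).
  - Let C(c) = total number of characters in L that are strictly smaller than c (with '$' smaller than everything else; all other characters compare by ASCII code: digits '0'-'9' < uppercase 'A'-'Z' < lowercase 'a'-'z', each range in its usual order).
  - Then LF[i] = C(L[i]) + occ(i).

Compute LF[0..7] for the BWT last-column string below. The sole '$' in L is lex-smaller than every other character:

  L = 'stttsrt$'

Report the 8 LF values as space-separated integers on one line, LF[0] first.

Char counts: '$':1, 'r':1, 's':2, 't':4
C (first-col start): C('$')=0, C('r')=1, C('s')=2, C('t')=4
L[0]='s': occ=0, LF[0]=C('s')+0=2+0=2
L[1]='t': occ=0, LF[1]=C('t')+0=4+0=4
L[2]='t': occ=1, LF[2]=C('t')+1=4+1=5
L[3]='t': occ=2, LF[3]=C('t')+2=4+2=6
L[4]='s': occ=1, LF[4]=C('s')+1=2+1=3
L[5]='r': occ=0, LF[5]=C('r')+0=1+0=1
L[6]='t': occ=3, LF[6]=C('t')+3=4+3=7
L[7]='$': occ=0, LF[7]=C('$')+0=0+0=0

Answer: 2 4 5 6 3 1 7 0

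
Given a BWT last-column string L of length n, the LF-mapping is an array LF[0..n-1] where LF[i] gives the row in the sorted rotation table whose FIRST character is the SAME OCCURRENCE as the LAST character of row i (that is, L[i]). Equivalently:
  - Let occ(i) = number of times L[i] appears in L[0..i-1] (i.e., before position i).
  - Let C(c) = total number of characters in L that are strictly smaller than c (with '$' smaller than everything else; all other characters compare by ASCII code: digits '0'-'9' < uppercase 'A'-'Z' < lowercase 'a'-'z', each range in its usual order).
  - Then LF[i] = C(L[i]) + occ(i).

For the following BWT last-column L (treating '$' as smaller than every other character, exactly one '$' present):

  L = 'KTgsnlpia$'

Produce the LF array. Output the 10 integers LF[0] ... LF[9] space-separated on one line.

Answer: 1 2 4 9 7 6 8 5 3 0

Derivation:
Char counts: '$':1, 'K':1, 'T':1, 'a':1, 'g':1, 'i':1, 'l':1, 'n':1, 'p':1, 's':1
C (first-col start): C('$')=0, C('K')=1, C('T')=2, C('a')=3, C('g')=4, C('i')=5, C('l')=6, C('n')=7, C('p')=8, C('s')=9
L[0]='K': occ=0, LF[0]=C('K')+0=1+0=1
L[1]='T': occ=0, LF[1]=C('T')+0=2+0=2
L[2]='g': occ=0, LF[2]=C('g')+0=4+0=4
L[3]='s': occ=0, LF[3]=C('s')+0=9+0=9
L[4]='n': occ=0, LF[4]=C('n')+0=7+0=7
L[5]='l': occ=0, LF[5]=C('l')+0=6+0=6
L[6]='p': occ=0, LF[6]=C('p')+0=8+0=8
L[7]='i': occ=0, LF[7]=C('i')+0=5+0=5
L[8]='a': occ=0, LF[8]=C('a')+0=3+0=3
L[9]='$': occ=0, LF[9]=C('$')+0=0+0=0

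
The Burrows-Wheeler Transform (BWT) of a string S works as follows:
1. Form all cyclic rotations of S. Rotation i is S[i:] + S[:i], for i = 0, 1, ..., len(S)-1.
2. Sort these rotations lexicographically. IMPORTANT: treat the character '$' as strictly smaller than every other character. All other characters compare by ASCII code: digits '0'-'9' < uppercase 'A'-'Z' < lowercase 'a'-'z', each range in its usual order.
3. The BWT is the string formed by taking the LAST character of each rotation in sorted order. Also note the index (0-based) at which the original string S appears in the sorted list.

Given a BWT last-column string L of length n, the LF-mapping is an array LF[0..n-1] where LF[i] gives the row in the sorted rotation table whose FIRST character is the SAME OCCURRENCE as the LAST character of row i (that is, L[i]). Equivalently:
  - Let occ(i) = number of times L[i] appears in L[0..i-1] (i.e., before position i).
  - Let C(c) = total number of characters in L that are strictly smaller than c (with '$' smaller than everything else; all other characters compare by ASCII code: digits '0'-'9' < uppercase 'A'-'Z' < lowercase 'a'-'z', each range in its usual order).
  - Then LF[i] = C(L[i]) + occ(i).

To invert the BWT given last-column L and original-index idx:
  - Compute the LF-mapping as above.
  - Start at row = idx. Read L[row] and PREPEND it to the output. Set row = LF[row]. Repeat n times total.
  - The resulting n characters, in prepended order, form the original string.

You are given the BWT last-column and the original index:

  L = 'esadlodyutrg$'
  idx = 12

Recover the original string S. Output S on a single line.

Answer: yogurtsaddle$

Derivation:
LF mapping: 4 9 1 2 6 7 3 12 11 10 8 5 0
Walk LF starting at row 12, prepending L[row]:
  step 1: row=12, L[12]='$', prepend. Next row=LF[12]=0
  step 2: row=0, L[0]='e', prepend. Next row=LF[0]=4
  step 3: row=4, L[4]='l', prepend. Next row=LF[4]=6
  step 4: row=6, L[6]='d', prepend. Next row=LF[6]=3
  step 5: row=3, L[3]='d', prepend. Next row=LF[3]=2
  step 6: row=2, L[2]='a', prepend. Next row=LF[2]=1
  step 7: row=1, L[1]='s', prepend. Next row=LF[1]=9
  step 8: row=9, L[9]='t', prepend. Next row=LF[9]=10
  step 9: row=10, L[10]='r', prepend. Next row=LF[10]=8
  step 10: row=8, L[8]='u', prepend. Next row=LF[8]=11
  step 11: row=11, L[11]='g', prepend. Next row=LF[11]=5
  step 12: row=5, L[5]='o', prepend. Next row=LF[5]=7
  step 13: row=7, L[7]='y', prepend. Next row=LF[7]=12
Reversed output: yogurtsaddle$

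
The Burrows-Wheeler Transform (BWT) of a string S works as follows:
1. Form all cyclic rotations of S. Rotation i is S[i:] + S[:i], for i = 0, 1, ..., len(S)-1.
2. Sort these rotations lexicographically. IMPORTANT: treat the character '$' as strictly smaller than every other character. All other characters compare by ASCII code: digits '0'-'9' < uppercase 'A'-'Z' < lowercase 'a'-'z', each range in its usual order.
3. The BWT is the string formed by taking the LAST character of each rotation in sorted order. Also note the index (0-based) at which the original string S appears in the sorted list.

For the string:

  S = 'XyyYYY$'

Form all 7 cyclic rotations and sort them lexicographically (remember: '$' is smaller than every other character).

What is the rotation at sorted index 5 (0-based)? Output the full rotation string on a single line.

All 7 rotations (rotation i = S[i:]+S[:i]):
  rot[0] = XyyYYY$
  rot[1] = yyYYY$X
  rot[2] = yYYY$Xy
  rot[3] = YYY$Xyy
  rot[4] = YY$XyyY
  rot[5] = Y$XyyYY
  rot[6] = $XyyYYY
Sorted (with $ < everything):
  sorted[0] = $XyyYYY
  sorted[1] = XyyYYY$
  sorted[2] = Y$XyyYY
  sorted[3] = YY$XyyY
  sorted[4] = YYY$Xyy
  sorted[5] = yYYY$Xy
  sorted[6] = yyYYY$X
sorted[5] = yYYY$Xy

Answer: yYYY$Xy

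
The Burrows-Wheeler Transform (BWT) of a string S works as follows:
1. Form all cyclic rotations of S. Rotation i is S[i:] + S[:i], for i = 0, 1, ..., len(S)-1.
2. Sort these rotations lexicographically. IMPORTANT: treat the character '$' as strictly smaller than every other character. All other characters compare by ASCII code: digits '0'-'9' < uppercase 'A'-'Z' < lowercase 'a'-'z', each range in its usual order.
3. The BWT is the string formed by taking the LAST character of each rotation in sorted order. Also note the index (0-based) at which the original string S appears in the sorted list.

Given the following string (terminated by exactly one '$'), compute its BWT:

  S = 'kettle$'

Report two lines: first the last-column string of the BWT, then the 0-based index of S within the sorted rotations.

Answer: elk$tte
3

Derivation:
All 7 rotations (rotation i = S[i:]+S[:i]):
  rot[0] = kettle$
  rot[1] = ettle$k
  rot[2] = ttle$ke
  rot[3] = tle$ket
  rot[4] = le$kett
  rot[5] = e$kettl
  rot[6] = $kettle
Sorted (with $ < everything):
  sorted[0] = $kettle  (last char: 'e')
  sorted[1] = e$kettl  (last char: 'l')
  sorted[2] = ettle$k  (last char: 'k')
  sorted[3] = kettle$  (last char: '$')
  sorted[4] = le$kett  (last char: 't')
  sorted[5] = tle$ket  (last char: 't')
  sorted[6] = ttle$ke  (last char: 'e')
Last column: elk$tte
Original string S is at sorted index 3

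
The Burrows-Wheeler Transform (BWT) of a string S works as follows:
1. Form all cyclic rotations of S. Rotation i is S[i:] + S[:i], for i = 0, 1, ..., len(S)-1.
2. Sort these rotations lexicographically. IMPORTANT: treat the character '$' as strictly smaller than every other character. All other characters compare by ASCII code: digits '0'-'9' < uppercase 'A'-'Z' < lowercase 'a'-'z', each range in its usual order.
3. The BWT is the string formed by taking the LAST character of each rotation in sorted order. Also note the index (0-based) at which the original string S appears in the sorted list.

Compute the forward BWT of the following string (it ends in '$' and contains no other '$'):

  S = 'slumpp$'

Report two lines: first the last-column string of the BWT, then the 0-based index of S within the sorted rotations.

Answer: psupm$l
5

Derivation:
All 7 rotations (rotation i = S[i:]+S[:i]):
  rot[0] = slumpp$
  rot[1] = lumpp$s
  rot[2] = umpp$sl
  rot[3] = mpp$slu
  rot[4] = pp$slum
  rot[5] = p$slump
  rot[6] = $slumpp
Sorted (with $ < everything):
  sorted[0] = $slumpp  (last char: 'p')
  sorted[1] = lumpp$s  (last char: 's')
  sorted[2] = mpp$slu  (last char: 'u')
  sorted[3] = p$slump  (last char: 'p')
  sorted[4] = pp$slum  (last char: 'm')
  sorted[5] = slumpp$  (last char: '$')
  sorted[6] = umpp$sl  (last char: 'l')
Last column: psupm$l
Original string S is at sorted index 5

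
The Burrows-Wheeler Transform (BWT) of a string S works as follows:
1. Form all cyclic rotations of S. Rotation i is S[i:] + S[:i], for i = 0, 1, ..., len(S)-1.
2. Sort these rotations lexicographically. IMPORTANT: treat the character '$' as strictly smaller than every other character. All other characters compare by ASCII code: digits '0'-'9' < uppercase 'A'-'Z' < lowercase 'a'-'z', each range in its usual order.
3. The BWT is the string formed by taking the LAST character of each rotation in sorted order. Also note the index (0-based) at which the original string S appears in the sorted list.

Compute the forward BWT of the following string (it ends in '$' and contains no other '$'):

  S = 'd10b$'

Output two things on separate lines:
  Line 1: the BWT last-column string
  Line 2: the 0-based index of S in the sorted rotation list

Answer: b1d0$
4

Derivation:
All 5 rotations (rotation i = S[i:]+S[:i]):
  rot[0] = d10b$
  rot[1] = 10b$d
  rot[2] = 0b$d1
  rot[3] = b$d10
  rot[4] = $d10b
Sorted (with $ < everything):
  sorted[0] = $d10b  (last char: 'b')
  sorted[1] = 0b$d1  (last char: '1')
  sorted[2] = 10b$d  (last char: 'd')
  sorted[3] = b$d10  (last char: '0')
  sorted[4] = d10b$  (last char: '$')
Last column: b1d0$
Original string S is at sorted index 4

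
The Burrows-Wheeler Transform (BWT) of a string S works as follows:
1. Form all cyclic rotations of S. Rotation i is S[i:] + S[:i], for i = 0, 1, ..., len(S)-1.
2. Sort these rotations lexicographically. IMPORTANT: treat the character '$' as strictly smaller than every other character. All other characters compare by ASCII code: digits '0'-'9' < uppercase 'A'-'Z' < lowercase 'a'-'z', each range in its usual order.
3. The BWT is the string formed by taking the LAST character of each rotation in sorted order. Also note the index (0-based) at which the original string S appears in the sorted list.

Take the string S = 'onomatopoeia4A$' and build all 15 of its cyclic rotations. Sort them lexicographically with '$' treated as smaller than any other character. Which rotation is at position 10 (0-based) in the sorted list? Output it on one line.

Answer: omatopoeia4A$on

Derivation:
All 15 rotations (rotation i = S[i:]+S[:i]):
  rot[0] = onomatopoeia4A$
  rot[1] = nomatopoeia4A$o
  rot[2] = omatopoeia4A$on
  rot[3] = matopoeia4A$ono
  rot[4] = atopoeia4A$onom
  rot[5] = topoeia4A$onoma
  rot[6] = opoeia4A$onomat
  rot[7] = poeia4A$onomato
  rot[8] = oeia4A$onomatop
  rot[9] = eia4A$onomatopo
  rot[10] = ia4A$onomatopoe
  rot[11] = a4A$onomatopoei
  rot[12] = 4A$onomatopoeia
  rot[13] = A$onomatopoeia4
  rot[14] = $onomatopoeia4A
Sorted (with $ < everything):
  sorted[0] = $onomatopoeia4A
  sorted[1] = 4A$onomatopoeia
  sorted[2] = A$onomatopoeia4
  sorted[3] = a4A$onomatopoei
  sorted[4] = atopoeia4A$onom
  sorted[5] = eia4A$onomatopo
  sorted[6] = ia4A$onomatopoe
  sorted[7] = matopoeia4A$ono
  sorted[8] = nomatopoeia4A$o
  sorted[9] = oeia4A$onomatop
  sorted[10] = omatopoeia4A$on
  sorted[11] = onomatopoeia4A$
  sorted[12] = opoeia4A$onomat
  sorted[13] = poeia4A$onomato
  sorted[14] = topoeia4A$onoma
sorted[10] = omatopoeia4A$on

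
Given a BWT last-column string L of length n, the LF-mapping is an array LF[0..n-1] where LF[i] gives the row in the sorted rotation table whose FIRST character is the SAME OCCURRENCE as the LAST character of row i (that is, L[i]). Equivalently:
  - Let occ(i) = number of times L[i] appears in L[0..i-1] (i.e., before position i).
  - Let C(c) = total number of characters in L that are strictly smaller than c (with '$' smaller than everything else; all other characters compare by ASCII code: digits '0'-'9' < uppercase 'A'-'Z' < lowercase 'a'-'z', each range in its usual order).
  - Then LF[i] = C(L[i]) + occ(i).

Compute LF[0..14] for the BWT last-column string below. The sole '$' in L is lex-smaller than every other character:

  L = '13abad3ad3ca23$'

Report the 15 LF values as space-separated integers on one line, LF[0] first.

Char counts: '$':1, '1':1, '2':1, '3':4, 'a':4, 'b':1, 'c':1, 'd':2
C (first-col start): C('$')=0, C('1')=1, C('2')=2, C('3')=3, C('a')=7, C('b')=11, C('c')=12, C('d')=13
L[0]='1': occ=0, LF[0]=C('1')+0=1+0=1
L[1]='3': occ=0, LF[1]=C('3')+0=3+0=3
L[2]='a': occ=0, LF[2]=C('a')+0=7+0=7
L[3]='b': occ=0, LF[3]=C('b')+0=11+0=11
L[4]='a': occ=1, LF[4]=C('a')+1=7+1=8
L[5]='d': occ=0, LF[5]=C('d')+0=13+0=13
L[6]='3': occ=1, LF[6]=C('3')+1=3+1=4
L[7]='a': occ=2, LF[7]=C('a')+2=7+2=9
L[8]='d': occ=1, LF[8]=C('d')+1=13+1=14
L[9]='3': occ=2, LF[9]=C('3')+2=3+2=5
L[10]='c': occ=0, LF[10]=C('c')+0=12+0=12
L[11]='a': occ=3, LF[11]=C('a')+3=7+3=10
L[12]='2': occ=0, LF[12]=C('2')+0=2+0=2
L[13]='3': occ=3, LF[13]=C('3')+3=3+3=6
L[14]='$': occ=0, LF[14]=C('$')+0=0+0=0

Answer: 1 3 7 11 8 13 4 9 14 5 12 10 2 6 0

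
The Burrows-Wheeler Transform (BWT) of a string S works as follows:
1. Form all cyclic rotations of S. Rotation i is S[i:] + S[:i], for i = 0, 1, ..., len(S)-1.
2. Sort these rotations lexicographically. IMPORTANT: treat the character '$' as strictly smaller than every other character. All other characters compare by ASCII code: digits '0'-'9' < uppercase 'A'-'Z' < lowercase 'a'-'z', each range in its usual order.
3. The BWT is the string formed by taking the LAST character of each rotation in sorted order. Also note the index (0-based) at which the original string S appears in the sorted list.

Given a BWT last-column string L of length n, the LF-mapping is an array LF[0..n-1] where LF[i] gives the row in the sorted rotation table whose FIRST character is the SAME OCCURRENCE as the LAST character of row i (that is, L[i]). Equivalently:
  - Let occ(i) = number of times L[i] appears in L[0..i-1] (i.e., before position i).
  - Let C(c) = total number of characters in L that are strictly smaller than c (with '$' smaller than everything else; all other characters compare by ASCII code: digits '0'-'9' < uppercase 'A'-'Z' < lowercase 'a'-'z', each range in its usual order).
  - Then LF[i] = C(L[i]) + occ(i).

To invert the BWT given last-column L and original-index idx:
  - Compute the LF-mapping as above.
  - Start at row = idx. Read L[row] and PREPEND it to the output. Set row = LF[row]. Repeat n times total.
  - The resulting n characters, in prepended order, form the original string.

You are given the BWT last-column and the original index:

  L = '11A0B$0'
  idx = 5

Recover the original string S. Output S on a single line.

Answer: A0B101$

Derivation:
LF mapping: 3 4 5 1 6 0 2
Walk LF starting at row 5, prepending L[row]:
  step 1: row=5, L[5]='$', prepend. Next row=LF[5]=0
  step 2: row=0, L[0]='1', prepend. Next row=LF[0]=3
  step 3: row=3, L[3]='0', prepend. Next row=LF[3]=1
  step 4: row=1, L[1]='1', prepend. Next row=LF[1]=4
  step 5: row=4, L[4]='B', prepend. Next row=LF[4]=6
  step 6: row=6, L[6]='0', prepend. Next row=LF[6]=2
  step 7: row=2, L[2]='A', prepend. Next row=LF[2]=5
Reversed output: A0B101$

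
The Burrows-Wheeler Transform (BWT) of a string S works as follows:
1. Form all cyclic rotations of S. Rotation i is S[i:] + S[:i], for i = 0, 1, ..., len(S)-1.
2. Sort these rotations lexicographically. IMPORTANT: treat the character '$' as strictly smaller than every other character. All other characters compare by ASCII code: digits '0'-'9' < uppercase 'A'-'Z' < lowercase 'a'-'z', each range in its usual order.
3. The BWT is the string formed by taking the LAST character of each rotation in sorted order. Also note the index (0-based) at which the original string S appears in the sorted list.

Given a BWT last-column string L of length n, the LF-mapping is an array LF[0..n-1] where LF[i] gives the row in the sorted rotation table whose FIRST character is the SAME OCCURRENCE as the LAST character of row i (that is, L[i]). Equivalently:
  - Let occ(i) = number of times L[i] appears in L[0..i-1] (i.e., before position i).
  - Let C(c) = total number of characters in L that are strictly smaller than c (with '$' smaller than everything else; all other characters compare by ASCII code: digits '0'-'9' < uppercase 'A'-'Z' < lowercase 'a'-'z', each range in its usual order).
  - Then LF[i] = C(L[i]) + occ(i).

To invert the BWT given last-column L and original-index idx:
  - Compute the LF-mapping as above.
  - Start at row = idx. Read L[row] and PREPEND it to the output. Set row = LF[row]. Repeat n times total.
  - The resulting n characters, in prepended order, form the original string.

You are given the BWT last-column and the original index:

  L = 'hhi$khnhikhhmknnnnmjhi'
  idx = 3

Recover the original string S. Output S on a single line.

LF mapping: 1 2 8 0 12 3 17 4 9 13 5 6 15 14 18 19 20 21 16 11 7 10
Walk LF starting at row 3, prepending L[row]:
  step 1: row=3, L[3]='$', prepend. Next row=LF[3]=0
  step 2: row=0, L[0]='h', prepend. Next row=LF[0]=1
  step 3: row=1, L[1]='h', prepend. Next row=LF[1]=2
  step 4: row=2, L[2]='i', prepend. Next row=LF[2]=8
  step 5: row=8, L[8]='i', prepend. Next row=LF[8]=9
  step 6: row=9, L[9]='k', prepend. Next row=LF[9]=13
  step 7: row=13, L[13]='k', prepend. Next row=LF[13]=14
  step 8: row=14, L[14]='n', prepend. Next row=LF[14]=18
  step 9: row=18, L[18]='m', prepend. Next row=LF[18]=16
  step 10: row=16, L[16]='n', prepend. Next row=LF[16]=20
  step 11: row=20, L[20]='h', prepend. Next row=LF[20]=7
  step 12: row=7, L[7]='h', prepend. Next row=LF[7]=4
  step 13: row=4, L[4]='k', prepend. Next row=LF[4]=12
  step 14: row=12, L[12]='m', prepend. Next row=LF[12]=15
  step 15: row=15, L[15]='n', prepend. Next row=LF[15]=19
  step 16: row=19, L[19]='j', prepend. Next row=LF[19]=11
  step 17: row=11, L[11]='h', prepend. Next row=LF[11]=6
  step 18: row=6, L[6]='n', prepend. Next row=LF[6]=17
  step 19: row=17, L[17]='n', prepend. Next row=LF[17]=21
  step 20: row=21, L[21]='i', prepend. Next row=LF[21]=10
  step 21: row=10, L[10]='h', prepend. Next row=LF[10]=5
  step 22: row=5, L[5]='h', prepend. Next row=LF[5]=3
Reversed output: hhinnhjnmkhhnmnkkiihh$

Answer: hhinnhjnmkhhnmnkkiihh$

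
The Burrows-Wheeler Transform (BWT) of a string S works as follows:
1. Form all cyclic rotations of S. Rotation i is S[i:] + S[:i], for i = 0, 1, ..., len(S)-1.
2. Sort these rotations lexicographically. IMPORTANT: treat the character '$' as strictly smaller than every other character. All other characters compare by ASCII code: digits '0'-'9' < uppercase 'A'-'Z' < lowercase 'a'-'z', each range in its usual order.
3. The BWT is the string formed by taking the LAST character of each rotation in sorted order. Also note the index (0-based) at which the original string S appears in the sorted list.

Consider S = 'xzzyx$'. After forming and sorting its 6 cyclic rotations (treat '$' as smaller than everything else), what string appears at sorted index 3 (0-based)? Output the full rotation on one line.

Answer: yx$xzz

Derivation:
All 6 rotations (rotation i = S[i:]+S[:i]):
  rot[0] = xzzyx$
  rot[1] = zzyx$x
  rot[2] = zyx$xz
  rot[3] = yx$xzz
  rot[4] = x$xzzy
  rot[5] = $xzzyx
Sorted (with $ < everything):
  sorted[0] = $xzzyx
  sorted[1] = x$xzzy
  sorted[2] = xzzyx$
  sorted[3] = yx$xzz
  sorted[4] = zyx$xz
  sorted[5] = zzyx$x
sorted[3] = yx$xzz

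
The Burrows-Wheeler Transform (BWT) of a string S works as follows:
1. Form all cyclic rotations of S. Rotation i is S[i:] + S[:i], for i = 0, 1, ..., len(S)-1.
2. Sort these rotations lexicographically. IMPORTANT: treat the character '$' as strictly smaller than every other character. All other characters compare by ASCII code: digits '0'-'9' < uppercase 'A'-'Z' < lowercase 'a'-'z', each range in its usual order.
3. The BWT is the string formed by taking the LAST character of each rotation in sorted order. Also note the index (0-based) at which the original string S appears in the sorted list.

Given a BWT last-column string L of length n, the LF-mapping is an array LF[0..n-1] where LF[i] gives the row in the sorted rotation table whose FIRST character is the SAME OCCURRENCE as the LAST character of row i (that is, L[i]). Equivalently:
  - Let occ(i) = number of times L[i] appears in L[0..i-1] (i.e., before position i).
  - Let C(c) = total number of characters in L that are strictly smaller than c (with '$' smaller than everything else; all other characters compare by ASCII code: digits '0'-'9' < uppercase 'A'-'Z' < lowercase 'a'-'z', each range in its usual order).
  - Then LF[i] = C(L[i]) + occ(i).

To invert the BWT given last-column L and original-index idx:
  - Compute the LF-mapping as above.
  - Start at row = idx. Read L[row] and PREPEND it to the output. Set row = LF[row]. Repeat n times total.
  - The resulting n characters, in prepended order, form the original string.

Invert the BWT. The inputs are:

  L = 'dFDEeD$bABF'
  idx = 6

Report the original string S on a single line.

Answer: FAbFeDEDBd$

Derivation:
LF mapping: 9 6 3 5 10 4 0 8 1 2 7
Walk LF starting at row 6, prepending L[row]:
  step 1: row=6, L[6]='$', prepend. Next row=LF[6]=0
  step 2: row=0, L[0]='d', prepend. Next row=LF[0]=9
  step 3: row=9, L[9]='B', prepend. Next row=LF[9]=2
  step 4: row=2, L[2]='D', prepend. Next row=LF[2]=3
  step 5: row=3, L[3]='E', prepend. Next row=LF[3]=5
  step 6: row=5, L[5]='D', prepend. Next row=LF[5]=4
  step 7: row=4, L[4]='e', prepend. Next row=LF[4]=10
  step 8: row=10, L[10]='F', prepend. Next row=LF[10]=7
  step 9: row=7, L[7]='b', prepend. Next row=LF[7]=8
  step 10: row=8, L[8]='A', prepend. Next row=LF[8]=1
  step 11: row=1, L[1]='F', prepend. Next row=LF[1]=6
Reversed output: FAbFeDEDBd$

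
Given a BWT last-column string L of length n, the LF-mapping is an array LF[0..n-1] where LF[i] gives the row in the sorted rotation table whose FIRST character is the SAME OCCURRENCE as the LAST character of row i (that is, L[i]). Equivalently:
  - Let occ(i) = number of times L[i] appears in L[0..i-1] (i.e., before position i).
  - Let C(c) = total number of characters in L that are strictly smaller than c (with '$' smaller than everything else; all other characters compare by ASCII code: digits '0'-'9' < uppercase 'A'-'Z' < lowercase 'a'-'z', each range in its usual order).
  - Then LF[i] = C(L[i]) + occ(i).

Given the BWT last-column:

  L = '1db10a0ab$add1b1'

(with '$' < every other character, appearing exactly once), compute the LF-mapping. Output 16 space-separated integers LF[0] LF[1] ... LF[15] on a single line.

Answer: 3 13 10 4 1 7 2 8 11 0 9 14 15 5 12 6

Derivation:
Char counts: '$':1, '0':2, '1':4, 'a':3, 'b':3, 'd':3
C (first-col start): C('$')=0, C('0')=1, C('1')=3, C('a')=7, C('b')=10, C('d')=13
L[0]='1': occ=0, LF[0]=C('1')+0=3+0=3
L[1]='d': occ=0, LF[1]=C('d')+0=13+0=13
L[2]='b': occ=0, LF[2]=C('b')+0=10+0=10
L[3]='1': occ=1, LF[3]=C('1')+1=3+1=4
L[4]='0': occ=0, LF[4]=C('0')+0=1+0=1
L[5]='a': occ=0, LF[5]=C('a')+0=7+0=7
L[6]='0': occ=1, LF[6]=C('0')+1=1+1=2
L[7]='a': occ=1, LF[7]=C('a')+1=7+1=8
L[8]='b': occ=1, LF[8]=C('b')+1=10+1=11
L[9]='$': occ=0, LF[9]=C('$')+0=0+0=0
L[10]='a': occ=2, LF[10]=C('a')+2=7+2=9
L[11]='d': occ=1, LF[11]=C('d')+1=13+1=14
L[12]='d': occ=2, LF[12]=C('d')+2=13+2=15
L[13]='1': occ=2, LF[13]=C('1')+2=3+2=5
L[14]='b': occ=2, LF[14]=C('b')+2=10+2=12
L[15]='1': occ=3, LF[15]=C('1')+3=3+3=6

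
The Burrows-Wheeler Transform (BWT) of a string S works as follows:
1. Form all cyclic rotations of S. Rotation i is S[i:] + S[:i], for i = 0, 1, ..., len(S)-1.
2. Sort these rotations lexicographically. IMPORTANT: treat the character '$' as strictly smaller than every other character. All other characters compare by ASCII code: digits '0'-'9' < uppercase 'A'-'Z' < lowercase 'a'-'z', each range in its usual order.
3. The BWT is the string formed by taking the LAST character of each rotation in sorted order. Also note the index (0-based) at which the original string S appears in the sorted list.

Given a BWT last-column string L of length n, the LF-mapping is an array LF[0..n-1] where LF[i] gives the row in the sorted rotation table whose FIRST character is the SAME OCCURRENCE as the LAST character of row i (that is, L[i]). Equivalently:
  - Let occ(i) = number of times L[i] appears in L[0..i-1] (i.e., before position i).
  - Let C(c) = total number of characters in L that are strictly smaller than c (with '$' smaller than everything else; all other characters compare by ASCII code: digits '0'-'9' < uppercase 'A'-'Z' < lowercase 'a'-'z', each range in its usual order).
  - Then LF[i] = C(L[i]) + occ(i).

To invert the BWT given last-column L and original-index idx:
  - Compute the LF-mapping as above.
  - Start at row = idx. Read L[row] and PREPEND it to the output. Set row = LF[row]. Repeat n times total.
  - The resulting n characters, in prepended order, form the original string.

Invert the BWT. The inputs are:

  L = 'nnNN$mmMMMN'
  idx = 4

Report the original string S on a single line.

LF mapping: 9 10 4 5 0 7 8 1 2 3 6
Walk LF starting at row 4, prepending L[row]:
  step 1: row=4, L[4]='$', prepend. Next row=LF[4]=0
  step 2: row=0, L[0]='n', prepend. Next row=LF[0]=9
  step 3: row=9, L[9]='M', prepend. Next row=LF[9]=3
  step 4: row=3, L[3]='N', prepend. Next row=LF[3]=5
  step 5: row=5, L[5]='m', prepend. Next row=LF[5]=7
  step 6: row=7, L[7]='M', prepend. Next row=LF[7]=1
  step 7: row=1, L[1]='n', prepend. Next row=LF[1]=10
  step 8: row=10, L[10]='N', prepend. Next row=LF[10]=6
  step 9: row=6, L[6]='m', prepend. Next row=LF[6]=8
  step 10: row=8, L[8]='M', prepend. Next row=LF[8]=2
  step 11: row=2, L[2]='N', prepend. Next row=LF[2]=4
Reversed output: NMmNnMmNMn$

Answer: NMmNnMmNMn$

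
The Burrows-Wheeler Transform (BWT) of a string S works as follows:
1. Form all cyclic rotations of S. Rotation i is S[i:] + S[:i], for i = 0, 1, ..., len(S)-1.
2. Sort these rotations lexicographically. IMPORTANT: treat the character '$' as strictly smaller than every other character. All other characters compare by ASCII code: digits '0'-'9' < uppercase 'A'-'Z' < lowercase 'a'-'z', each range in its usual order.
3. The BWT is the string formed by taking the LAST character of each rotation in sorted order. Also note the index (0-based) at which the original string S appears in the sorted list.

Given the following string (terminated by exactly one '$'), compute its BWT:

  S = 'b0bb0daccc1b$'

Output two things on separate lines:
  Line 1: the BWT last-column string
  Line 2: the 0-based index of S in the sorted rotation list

All 13 rotations (rotation i = S[i:]+S[:i]):
  rot[0] = b0bb0daccc1b$
  rot[1] = 0bb0daccc1b$b
  rot[2] = bb0daccc1b$b0
  rot[3] = b0daccc1b$b0b
  rot[4] = 0daccc1b$b0bb
  rot[5] = daccc1b$b0bb0
  rot[6] = accc1b$b0bb0d
  rot[7] = ccc1b$b0bb0da
  rot[8] = cc1b$b0bb0dac
  rot[9] = c1b$b0bb0dacc
  rot[10] = 1b$b0bb0daccc
  rot[11] = b$b0bb0daccc1
  rot[12] = $b0bb0daccc1b
Sorted (with $ < everything):
  sorted[0] = $b0bb0daccc1b  (last char: 'b')
  sorted[1] = 0bb0daccc1b$b  (last char: 'b')
  sorted[2] = 0daccc1b$b0bb  (last char: 'b')
  sorted[3] = 1b$b0bb0daccc  (last char: 'c')
  sorted[4] = accc1b$b0bb0d  (last char: 'd')
  sorted[5] = b$b0bb0daccc1  (last char: '1')
  sorted[6] = b0bb0daccc1b$  (last char: '$')
  sorted[7] = b0daccc1b$b0b  (last char: 'b')
  sorted[8] = bb0daccc1b$b0  (last char: '0')
  sorted[9] = c1b$b0bb0dacc  (last char: 'c')
  sorted[10] = cc1b$b0bb0dac  (last char: 'c')
  sorted[11] = ccc1b$b0bb0da  (last char: 'a')
  sorted[12] = daccc1b$b0bb0  (last char: '0')
Last column: bbbcd1$b0cca0
Original string S is at sorted index 6

Answer: bbbcd1$b0cca0
6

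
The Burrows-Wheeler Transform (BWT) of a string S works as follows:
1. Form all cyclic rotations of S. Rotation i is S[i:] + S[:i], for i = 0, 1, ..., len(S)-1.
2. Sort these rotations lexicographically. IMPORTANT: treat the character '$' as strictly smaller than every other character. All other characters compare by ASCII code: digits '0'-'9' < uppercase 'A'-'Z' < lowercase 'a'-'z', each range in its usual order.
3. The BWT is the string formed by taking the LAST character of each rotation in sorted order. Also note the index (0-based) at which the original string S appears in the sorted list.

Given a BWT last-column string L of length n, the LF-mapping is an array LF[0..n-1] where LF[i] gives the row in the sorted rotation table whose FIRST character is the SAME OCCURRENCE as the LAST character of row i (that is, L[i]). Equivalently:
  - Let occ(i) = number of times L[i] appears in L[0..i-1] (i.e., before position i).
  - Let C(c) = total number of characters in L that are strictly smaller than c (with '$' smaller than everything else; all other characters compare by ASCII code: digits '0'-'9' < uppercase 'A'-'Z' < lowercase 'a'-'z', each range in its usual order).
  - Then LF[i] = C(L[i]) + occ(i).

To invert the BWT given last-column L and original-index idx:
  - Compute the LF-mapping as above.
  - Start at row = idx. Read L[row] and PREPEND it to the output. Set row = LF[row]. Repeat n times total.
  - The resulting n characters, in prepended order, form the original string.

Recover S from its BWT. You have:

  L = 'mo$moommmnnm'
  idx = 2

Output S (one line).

LF mapping: 1 9 0 2 10 11 3 4 5 7 8 6
Walk LF starting at row 2, prepending L[row]:
  step 1: row=2, L[2]='$', prepend. Next row=LF[2]=0
  step 2: row=0, L[0]='m', prepend. Next row=LF[0]=1
  step 3: row=1, L[1]='o', prepend. Next row=LF[1]=9
  step 4: row=9, L[9]='n', prepend. Next row=LF[9]=7
  step 5: row=7, L[7]='m', prepend. Next row=LF[7]=4
  step 6: row=4, L[4]='o', prepend. Next row=LF[4]=10
  step 7: row=10, L[10]='n', prepend. Next row=LF[10]=8
  step 8: row=8, L[8]='m', prepend. Next row=LF[8]=5
  step 9: row=5, L[5]='o', prepend. Next row=LF[5]=11
  step 10: row=11, L[11]='m', prepend. Next row=LF[11]=6
  step 11: row=6, L[6]='m', prepend. Next row=LF[6]=3
  step 12: row=3, L[3]='m', prepend. Next row=LF[3]=2
Reversed output: mmmomnomnom$

Answer: mmmomnomnom$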